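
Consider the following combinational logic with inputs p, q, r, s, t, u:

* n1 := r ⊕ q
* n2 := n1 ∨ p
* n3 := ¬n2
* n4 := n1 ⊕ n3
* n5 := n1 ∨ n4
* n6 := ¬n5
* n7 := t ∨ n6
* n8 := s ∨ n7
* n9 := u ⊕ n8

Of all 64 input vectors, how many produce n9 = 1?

32

n9 = u ⊕ n8 must be 1, so u and n8 differ.
Enumerating the 64 input combinations, 32 give n9 = 1 and 32 give n9 = 0.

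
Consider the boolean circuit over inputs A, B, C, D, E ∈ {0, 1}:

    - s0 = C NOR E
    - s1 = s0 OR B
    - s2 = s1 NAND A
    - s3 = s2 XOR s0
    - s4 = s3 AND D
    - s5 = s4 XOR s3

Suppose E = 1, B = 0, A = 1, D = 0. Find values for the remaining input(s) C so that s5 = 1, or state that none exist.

C=0

s5 = s4 XOR s3 must be 1, so s4 and s3 differ.
Check with E = 1, B = 0, A = 1, D = 0 and C=0:
s0 = C NOR E = 0 NOR 1 = 0
s1 = s0 OR B = 0 OR 0 = 0
s2 = s1 NAND A = 0 NAND 1 = 1
s3 = s2 XOR s0 = 1 XOR 0 = 1
s4 = s3 AND D = 1 AND 0 = 0
s5 = s4 XOR s3 = 0 XOR 1 = 1
So s5 = 1.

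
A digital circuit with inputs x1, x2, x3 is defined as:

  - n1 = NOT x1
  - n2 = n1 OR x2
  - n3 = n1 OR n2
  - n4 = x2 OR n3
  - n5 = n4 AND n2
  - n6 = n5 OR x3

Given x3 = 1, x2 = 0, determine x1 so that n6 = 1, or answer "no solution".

x1=0

Check with x3 = 1, x2 = 0 and x1=0:
n1 = NOT x1 = NOT 0 = 1
n2 = n1 OR x2 = 1 OR 0 = 1
n3 = n1 OR n2 = 1 OR 1 = 1
n4 = x2 OR n3 = 0 OR 1 = 1
n5 = n4 AND n2 = 1 AND 1 = 1
n6 = n5 OR x3 = 1 OR 1 = 1
So n6 = 1.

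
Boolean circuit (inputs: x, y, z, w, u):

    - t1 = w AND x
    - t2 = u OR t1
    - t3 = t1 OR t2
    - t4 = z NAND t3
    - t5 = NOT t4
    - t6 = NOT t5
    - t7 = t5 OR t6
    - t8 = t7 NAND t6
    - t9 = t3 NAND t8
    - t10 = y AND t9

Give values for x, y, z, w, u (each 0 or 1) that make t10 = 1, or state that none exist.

x=0, y=1, z=0, w=0, u=0

t10 = y AND t9 must be 1, so both y = 1 and t9 = 1.
t9 = t3 NAND t8 must be 1, so at least one of t3, t8 is 0.
Check with x=0, y=1, z=0, w=0, u=0:
t1 = w AND x = 0 AND 0 = 0
t2 = u OR t1 = 0 OR 0 = 0
t3 = t1 OR t2 = 0 OR 0 = 0
t4 = z NAND t3 = 0 NAND 0 = 1
t5 = NOT t4 = NOT 1 = 0
t6 = NOT t5 = NOT 0 = 1
t7 = t5 OR t6 = 0 OR 1 = 1
t8 = t7 NAND t6 = 1 NAND 1 = 0
t9 = t3 NAND t8 = 0 NAND 0 = 1
t10 = y AND t9 = 1 AND 1 = 1
So t10 = 1 as required.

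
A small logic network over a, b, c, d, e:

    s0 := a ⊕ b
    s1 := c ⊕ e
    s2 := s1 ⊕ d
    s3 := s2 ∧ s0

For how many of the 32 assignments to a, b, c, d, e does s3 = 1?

8

s3 = s2 ∧ s0 must be 1, so both s2 = 1 and s0 = 1.
Enumerating the 32 input combinations, 8 give s3 = 1 and 24 give s3 = 0.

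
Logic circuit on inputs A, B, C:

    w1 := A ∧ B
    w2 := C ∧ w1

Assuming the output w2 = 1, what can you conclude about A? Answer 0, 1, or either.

1

w2 = C ∧ w1 must be 1, so both C = 1 and w1 = 1.
w1 = A ∧ B must be 1, so both A = 1 and B = 1.
Every assignment with w2 = 1 has A = 1; there are 1 such assignment(s).
  A=1, B=1, C=1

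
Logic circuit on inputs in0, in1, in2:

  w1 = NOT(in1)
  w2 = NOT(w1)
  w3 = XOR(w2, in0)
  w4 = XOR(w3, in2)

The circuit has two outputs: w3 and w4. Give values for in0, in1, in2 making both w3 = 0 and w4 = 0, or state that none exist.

in0=0, in1=0, in2=0

Check with in0=0, in1=0, in2=0:
w1 = NOT(in1) = NOT 0 = 1
w2 = NOT(w1) = NOT 1 = 0
w3 = XOR(w2, in0) = XOR(0, 0) = 0
w4 = XOR(w3, in2) = XOR(0, 0) = 0
So w3 = 0 and w4 = 0.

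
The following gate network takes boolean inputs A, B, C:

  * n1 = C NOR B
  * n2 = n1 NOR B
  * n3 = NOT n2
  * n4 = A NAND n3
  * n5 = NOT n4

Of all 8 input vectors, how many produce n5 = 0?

n5 = NOT n4 must be 0, so n4 = 1.
Satisfying assignments:
  A=0, B=0, C=0
  A=0, B=0, C=1
  A=0, B=1, C=0
  A=0, B=1, C=1
  A=1, B=0, C=1

5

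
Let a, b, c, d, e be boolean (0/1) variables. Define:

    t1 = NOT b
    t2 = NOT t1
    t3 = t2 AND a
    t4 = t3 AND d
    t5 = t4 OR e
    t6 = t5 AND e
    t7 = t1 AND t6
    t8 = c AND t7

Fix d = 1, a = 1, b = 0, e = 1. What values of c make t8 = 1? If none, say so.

t8 = c AND t7 must be 1, so both c = 1 and t7 = 1.
t7 = t1 AND t6 must be 1, so both t1 = 1 and t6 = 1.
Check with d = 1, a = 1, b = 0, e = 1 and c=1:
t1 = NOT b = NOT 0 = 1
t2 = NOT t1 = NOT 1 = 0
t3 = t2 AND a = 0 AND 1 = 0
t4 = t3 AND d = 0 AND 1 = 0
t5 = t4 OR e = 0 OR 1 = 1
t6 = t5 AND e = 1 AND 1 = 1
t7 = t1 AND t6 = 1 AND 1 = 1
t8 = c AND t7 = 1 AND 1 = 1
So t8 = 1.

c=1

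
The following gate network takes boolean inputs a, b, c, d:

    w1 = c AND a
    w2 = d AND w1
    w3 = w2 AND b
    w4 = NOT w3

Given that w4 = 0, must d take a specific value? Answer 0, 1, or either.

w4 = NOT w3 must be 0, so w3 = 1.
Every assignment with w4 = 0 has d = 1; there are 1 such assignment(s).
  a=1, b=1, c=1, d=1

1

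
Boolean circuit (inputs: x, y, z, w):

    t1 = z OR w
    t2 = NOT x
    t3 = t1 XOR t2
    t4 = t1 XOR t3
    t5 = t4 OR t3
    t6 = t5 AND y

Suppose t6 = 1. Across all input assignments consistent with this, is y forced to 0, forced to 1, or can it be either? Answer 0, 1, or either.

1

t6 = t5 AND y must be 1, so both t5 = 1 and y = 1.
Every assignment with t6 = 1 has y = 1; there are 7 such assignment(s).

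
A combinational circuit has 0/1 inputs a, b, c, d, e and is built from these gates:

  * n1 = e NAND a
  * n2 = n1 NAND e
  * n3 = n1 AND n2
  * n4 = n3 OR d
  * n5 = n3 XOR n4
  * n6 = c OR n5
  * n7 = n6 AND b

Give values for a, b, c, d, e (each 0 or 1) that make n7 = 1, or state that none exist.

n7 = n6 AND b must be 1, so both n6 = 1 and b = 1.
n6 = c OR n5 must be 1, so at least one of c, n5 is 1.
Check with a=1, b=1, c=1, d=1, e=1:
n1 = e NAND a = 1 NAND 1 = 0
n2 = n1 NAND e = 0 NAND 1 = 1
n3 = n1 AND n2 = 0 AND 1 = 0
n4 = n3 OR d = 0 OR 1 = 1
n5 = n3 XOR n4 = 0 XOR 1 = 1
n6 = c OR n5 = 1 OR 1 = 1
n7 = n6 AND b = 1 AND 1 = 1
So n7 = 1 as required.

a=1, b=1, c=1, d=1, e=1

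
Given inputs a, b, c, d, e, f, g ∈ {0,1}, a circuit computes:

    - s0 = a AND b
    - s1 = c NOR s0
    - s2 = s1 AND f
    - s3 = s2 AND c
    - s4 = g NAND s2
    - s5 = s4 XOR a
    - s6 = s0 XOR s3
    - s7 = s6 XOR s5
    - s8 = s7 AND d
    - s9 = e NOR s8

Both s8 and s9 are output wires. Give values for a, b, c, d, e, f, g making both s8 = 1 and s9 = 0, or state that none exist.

Check with a=0, b=1, c=1, d=1, e=0, f=1, g=0:
s0 = a AND b = 0 AND 1 = 0
s1 = c NOR s0 = 1 NOR 0 = 0
s2 = s1 AND f = 0 AND 1 = 0
s3 = s2 AND c = 0 AND 1 = 0
s4 = g NAND s2 = 0 NAND 0 = 1
s5 = s4 XOR a = 1 XOR 0 = 1
s6 = s0 XOR s3 = 0 XOR 0 = 0
s7 = s6 XOR s5 = 0 XOR 1 = 1
s8 = s7 AND d = 1 AND 1 = 1
s9 = e NOR s8 = 0 NOR 1 = 0
So s8 = 1 and s9 = 0.

a=0, b=1, c=1, d=1, e=0, f=1, g=0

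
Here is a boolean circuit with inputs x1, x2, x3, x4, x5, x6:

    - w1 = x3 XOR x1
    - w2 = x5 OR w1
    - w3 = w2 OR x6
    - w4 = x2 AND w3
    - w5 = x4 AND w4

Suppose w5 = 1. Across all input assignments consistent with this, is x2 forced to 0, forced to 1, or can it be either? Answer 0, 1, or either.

1

w5 = x4 AND w4 must be 1, so both x4 = 1 and w4 = 1.
Every assignment with w5 = 1 has x2 = 1; there are 14 such assignment(s).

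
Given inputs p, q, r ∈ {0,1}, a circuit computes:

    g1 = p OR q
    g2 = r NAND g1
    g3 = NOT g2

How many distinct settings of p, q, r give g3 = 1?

g3 = NOT g2 must be 1, so g2 = 0.
g2 = r NAND g1 must be 0, so both r = 1 and g1 = 1.
Satisfying assignments:
  p=0, q=1, r=1
  p=1, q=0, r=1
  p=1, q=1, r=1

3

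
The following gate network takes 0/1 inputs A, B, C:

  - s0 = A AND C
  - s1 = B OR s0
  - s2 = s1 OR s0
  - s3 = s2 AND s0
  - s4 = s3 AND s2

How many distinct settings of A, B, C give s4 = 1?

s4 = s3 AND s2 must be 1, so both s3 = 1 and s2 = 1.
Satisfying assignments:
  A=1, B=0, C=1
  A=1, B=1, C=1

2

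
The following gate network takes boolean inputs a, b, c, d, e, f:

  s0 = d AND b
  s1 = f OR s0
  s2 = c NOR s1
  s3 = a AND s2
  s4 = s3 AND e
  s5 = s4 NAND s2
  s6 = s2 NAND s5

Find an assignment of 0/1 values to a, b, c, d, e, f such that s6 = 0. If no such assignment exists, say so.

a=0 b=1 c=0 d=0 e=1 f=0

s6 = s2 NAND s5 must be 0, so both s2 = 1 and s5 = 1.
s2 = c NOR s1 must be 1, so both c = 0 and s1 = 0.
Check with a=0 b=1 c=0 d=0 e=1 f=0:
s0 = d AND b = 0 AND 1 = 0
s1 = f OR s0 = 0 OR 0 = 0
s2 = c NOR s1 = 0 NOR 0 = 1
s3 = a AND s2 = 0 AND 1 = 0
s4 = s3 AND e = 0 AND 1 = 0
s5 = s4 NAND s2 = 0 NAND 1 = 1
s6 = s2 NAND s5 = 1 NAND 1 = 0
So s6 = 0 as required.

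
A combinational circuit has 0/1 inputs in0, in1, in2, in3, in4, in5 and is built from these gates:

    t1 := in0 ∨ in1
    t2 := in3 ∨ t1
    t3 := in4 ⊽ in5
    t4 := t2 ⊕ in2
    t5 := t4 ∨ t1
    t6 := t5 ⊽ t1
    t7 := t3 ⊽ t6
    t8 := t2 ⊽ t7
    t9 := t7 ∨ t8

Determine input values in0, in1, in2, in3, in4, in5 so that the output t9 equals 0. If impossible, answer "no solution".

in0=0, in1=1, in2=0, in3=0, in4=0, in5=0

Check with in0=0, in1=1, in2=0, in3=0, in4=0, in5=0:
t1 = in0 ∨ in1 = 0 ∨ 1 = 1
t2 = in3 ∨ t1 = 0 ∨ 1 = 1
t3 = in4 ⊽ in5 = 0 ⊽ 0 = 1
t4 = t2 ⊕ in2 = 1 ⊕ 0 = 1
t5 = t4 ∨ t1 = 1 ∨ 1 = 1
t6 = t5 ⊽ t1 = 1 ⊽ 1 = 0
t7 = t3 ⊽ t6 = 1 ⊽ 0 = 0
t8 = t2 ⊽ t7 = 1 ⊽ 0 = 0
t9 = t7 ∨ t8 = 0 ∨ 0 = 0
So t9 = 0 as required.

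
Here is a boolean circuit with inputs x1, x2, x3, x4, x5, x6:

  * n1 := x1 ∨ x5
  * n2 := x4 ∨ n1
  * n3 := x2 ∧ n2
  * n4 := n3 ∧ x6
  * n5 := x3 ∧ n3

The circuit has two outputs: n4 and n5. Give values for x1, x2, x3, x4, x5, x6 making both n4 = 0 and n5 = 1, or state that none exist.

x1=1, x2=1, x3=1, x4=1, x5=0, x6=0

Check with x1=1, x2=1, x3=1, x4=1, x5=0, x6=0:
n1 = x1 ∨ x5 = 1 ∨ 0 = 1
n2 = x4 ∨ n1 = 1 ∨ 1 = 1
n3 = x2 ∧ n2 = 1 ∧ 1 = 1
n4 = n3 ∧ x6 = 1 ∧ 0 = 0
n5 = x3 ∧ n3 = 1 ∧ 1 = 1
So n4 = 0 and n5 = 1.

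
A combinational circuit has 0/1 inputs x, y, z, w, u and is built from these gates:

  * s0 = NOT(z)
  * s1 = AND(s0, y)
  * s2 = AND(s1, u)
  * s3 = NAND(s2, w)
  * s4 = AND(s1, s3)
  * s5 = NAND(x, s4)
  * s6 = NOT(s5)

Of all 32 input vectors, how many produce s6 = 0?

29

s6 = NOT(s5) must be 0, so s5 = 1.
s5 = NAND(x, s4) must be 1, so at least one of x, s4 is 0.
Enumerating the 32 input combinations, 29 give s6 = 0 and 3 give s6 = 1.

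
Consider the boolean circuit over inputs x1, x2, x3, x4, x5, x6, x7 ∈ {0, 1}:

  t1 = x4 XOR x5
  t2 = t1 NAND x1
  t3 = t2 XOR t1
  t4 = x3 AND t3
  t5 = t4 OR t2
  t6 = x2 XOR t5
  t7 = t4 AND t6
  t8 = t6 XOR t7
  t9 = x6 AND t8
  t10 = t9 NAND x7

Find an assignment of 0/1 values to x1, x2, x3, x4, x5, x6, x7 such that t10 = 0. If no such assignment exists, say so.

x1=0, x2=0, x3=1, x4=1, x5=0, x6=1, x7=1

t10 = t9 NAND x7 must be 0, so both t9 = 1 and x7 = 1.
Check with x1=0, x2=0, x3=1, x4=1, x5=0, x6=1, x7=1:
t1 = x4 XOR x5 = 1 XOR 0 = 1
t2 = t1 NAND x1 = 1 NAND 0 = 1
t3 = t2 XOR t1 = 1 XOR 1 = 0
t4 = x3 AND t3 = 1 AND 0 = 0
t5 = t4 OR t2 = 0 OR 1 = 1
t6 = x2 XOR t5 = 0 XOR 1 = 1
t7 = t4 AND t6 = 0 AND 1 = 0
t8 = t6 XOR t7 = 1 XOR 0 = 1
t9 = x6 AND t8 = 1 AND 1 = 1
t10 = t9 NAND x7 = 1 NAND 1 = 0
So t10 = 0 as required.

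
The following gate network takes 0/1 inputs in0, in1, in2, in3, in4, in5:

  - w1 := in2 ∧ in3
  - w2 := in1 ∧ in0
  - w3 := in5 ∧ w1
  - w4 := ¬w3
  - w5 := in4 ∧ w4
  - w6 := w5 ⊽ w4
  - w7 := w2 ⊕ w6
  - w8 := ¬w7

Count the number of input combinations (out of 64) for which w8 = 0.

w8 = ¬w7 must be 0, so w7 = 1.
Enumerating the 64 input combinations, 20 give w8 = 0 and 44 give w8 = 1.

20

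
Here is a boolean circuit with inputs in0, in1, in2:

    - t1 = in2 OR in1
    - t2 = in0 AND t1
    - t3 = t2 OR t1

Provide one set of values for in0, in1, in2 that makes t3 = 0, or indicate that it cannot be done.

t3 = t2 OR t1 must be 0, so both t2 = 0 and t1 = 0.
t2 = in0 AND t1 must be 0, so at least one of in0, t1 is 0.
t1 = in2 OR in1 must be 0, so both in2 = 0 and in1 = 0.
Check with in0=1, in1=0, in2=0:
t1 = in2 OR in1 = 0 OR 0 = 0
t2 = in0 AND t1 = 1 AND 0 = 0
t3 = t2 OR t1 = 0 OR 0 = 0
So t3 = 0 as required.

in0=1, in1=0, in2=0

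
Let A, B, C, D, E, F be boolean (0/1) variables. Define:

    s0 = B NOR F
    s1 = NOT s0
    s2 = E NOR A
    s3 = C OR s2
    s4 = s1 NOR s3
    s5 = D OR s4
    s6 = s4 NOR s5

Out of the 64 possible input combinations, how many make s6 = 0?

35

s6 = s4 NOR s5 must be 0, so at least one of s4, s5 is 1.
Enumerating the 64 input combinations, 35 give s6 = 0 and 29 give s6 = 1.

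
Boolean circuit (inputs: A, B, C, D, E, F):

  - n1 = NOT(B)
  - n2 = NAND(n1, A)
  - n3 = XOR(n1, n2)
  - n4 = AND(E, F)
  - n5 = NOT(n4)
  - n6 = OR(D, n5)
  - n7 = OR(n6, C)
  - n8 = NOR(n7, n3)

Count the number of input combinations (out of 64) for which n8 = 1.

1

n8 = NOR(n7, n3) must be 1, so both n7 = 0 and n3 = 0.
n7 = OR(n6, C) must be 0, so both n6 = 0 and C = 0.
n3 = XOR(n1, n2) must be 0, so n1 and n2 are equal.
Enumerating the 64 input combinations, 1 give n8 = 1 and 63 give n8 = 0.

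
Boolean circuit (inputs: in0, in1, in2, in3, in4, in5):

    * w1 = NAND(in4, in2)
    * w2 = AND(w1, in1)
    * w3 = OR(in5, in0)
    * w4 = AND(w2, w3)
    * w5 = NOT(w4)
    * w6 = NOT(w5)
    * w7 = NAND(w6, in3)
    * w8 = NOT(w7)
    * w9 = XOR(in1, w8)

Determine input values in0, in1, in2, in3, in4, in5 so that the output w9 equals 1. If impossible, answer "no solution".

w9 = XOR(in1, w8) must be 1, so in1 and w8 differ.
Check with in0=1 in1=1 in2=1 in3=0 in4=0 in5=1:
w1 = NAND(in4, in2) = NAND(0, 1) = 1
w2 = AND(w1, in1) = AND(1, 1) = 1
w3 = OR(in5, in0) = OR(1, 1) = 1
w4 = AND(w2, w3) = AND(1, 1) = 1
w5 = NOT(w4) = NOT 1 = 0
w6 = NOT(w5) = NOT 0 = 1
w7 = NAND(w6, in3) = NAND(1, 0) = 1
w8 = NOT(w7) = NOT 1 = 0
w9 = XOR(in1, w8) = XOR(1, 0) = 1
So w9 = 1 as required.

in0=1 in1=1 in2=1 in3=0 in4=0 in5=1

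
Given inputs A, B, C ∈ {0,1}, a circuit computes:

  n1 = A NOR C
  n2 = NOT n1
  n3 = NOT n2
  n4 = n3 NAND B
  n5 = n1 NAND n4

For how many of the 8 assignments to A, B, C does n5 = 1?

7

n5 = n1 NAND n4 must be 1, so at least one of n1, n4 is 0.
Enumerating the 8 input combinations, 7 give n5 = 1 and 1 give n5 = 0.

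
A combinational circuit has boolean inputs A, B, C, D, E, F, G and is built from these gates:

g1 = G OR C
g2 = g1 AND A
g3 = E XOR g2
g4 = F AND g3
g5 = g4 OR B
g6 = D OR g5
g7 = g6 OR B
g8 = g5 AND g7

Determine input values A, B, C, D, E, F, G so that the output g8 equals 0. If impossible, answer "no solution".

A=0, B=0, C=0, D=0, E=0, F=1, G=0

Check with A=0, B=0, C=0, D=0, E=0, F=1, G=0:
g1 = G OR C = 0 OR 0 = 0
g2 = g1 AND A = 0 AND 0 = 0
g3 = E XOR g2 = 0 XOR 0 = 0
g4 = F AND g3 = 1 AND 0 = 0
g5 = g4 OR B = 0 OR 0 = 0
g6 = D OR g5 = 0 OR 0 = 0
g7 = g6 OR B = 0 OR 0 = 0
g8 = g5 AND g7 = 0 AND 0 = 0
So g8 = 0 as required.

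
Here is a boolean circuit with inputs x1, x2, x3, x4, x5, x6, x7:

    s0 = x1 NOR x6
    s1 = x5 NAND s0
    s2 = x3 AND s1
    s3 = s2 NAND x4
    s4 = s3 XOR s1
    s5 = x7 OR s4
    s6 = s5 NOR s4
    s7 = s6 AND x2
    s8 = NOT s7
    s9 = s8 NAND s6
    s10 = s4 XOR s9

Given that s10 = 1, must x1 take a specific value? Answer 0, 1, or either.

either

Both values of x1 occur among assignments with s10 = 1:
  x1=0: x1=0, x2=0, x3=0, x4=0, x5=0, x6=0, x7=1
  x1=1: x1=1, x2=0, x3=0, x4=0, x5=0, x6=0, x7=1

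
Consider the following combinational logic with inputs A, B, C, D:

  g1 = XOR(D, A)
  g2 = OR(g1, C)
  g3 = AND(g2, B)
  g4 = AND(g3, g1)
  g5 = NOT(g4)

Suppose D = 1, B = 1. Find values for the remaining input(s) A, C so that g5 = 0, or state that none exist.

g5 = NOT(g4) must be 0, so g4 = 1.
Check with D = 1, B = 1 and A=0, C=1:
g1 = XOR(D, A) = XOR(1, 0) = 1
g2 = OR(g1, C) = OR(1, 1) = 1
g3 = AND(g2, B) = AND(1, 1) = 1
g4 = AND(g3, g1) = AND(1, 1) = 1
g5 = NOT(g4) = NOT 1 = 0
So g5 = 0.

A=0, C=1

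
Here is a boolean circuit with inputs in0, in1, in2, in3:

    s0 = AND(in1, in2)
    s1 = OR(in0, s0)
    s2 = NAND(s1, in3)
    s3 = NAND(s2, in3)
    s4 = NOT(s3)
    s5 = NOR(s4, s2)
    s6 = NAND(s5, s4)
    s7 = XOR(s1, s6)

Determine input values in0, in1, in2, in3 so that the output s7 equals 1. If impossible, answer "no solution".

s7 = XOR(s1, s6) must be 1, so s1 and s6 differ.
Check with in0=0 in1=0 in2=0 in3=1:
s0 = AND(in1, in2) = AND(0, 0) = 0
s1 = OR(in0, s0) = OR(0, 0) = 0
s2 = NAND(s1, in3) = NAND(0, 1) = 1
s3 = NAND(s2, in3) = NAND(1, 1) = 0
s4 = NOT(s3) = NOT 0 = 1
s5 = NOR(s4, s2) = NOR(1, 1) = 0
s6 = NAND(s5, s4) = NAND(0, 1) = 1
s7 = XOR(s1, s6) = XOR(0, 1) = 1
So s7 = 1 as required.

in0=0 in1=0 in2=0 in3=1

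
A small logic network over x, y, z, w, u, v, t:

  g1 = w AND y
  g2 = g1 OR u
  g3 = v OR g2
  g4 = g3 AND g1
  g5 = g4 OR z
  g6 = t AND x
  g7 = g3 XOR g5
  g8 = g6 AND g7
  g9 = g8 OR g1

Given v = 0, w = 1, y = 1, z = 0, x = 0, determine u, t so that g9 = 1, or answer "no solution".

Check with v = 0, w = 1, y = 1, z = 0, x = 0 and u=1, t=0:
g1 = w AND y = 1 AND 1 = 1
g2 = g1 OR u = 1 OR 1 = 1
g3 = v OR g2 = 0 OR 1 = 1
g4 = g3 AND g1 = 1 AND 1 = 1
g5 = g4 OR z = 1 OR 0 = 1
g6 = t AND x = 0 AND 0 = 0
g7 = g3 XOR g5 = 1 XOR 1 = 0
g8 = g6 AND g7 = 0 AND 0 = 0
g9 = g8 OR g1 = 0 OR 1 = 1
So g9 = 1.

u=1, t=0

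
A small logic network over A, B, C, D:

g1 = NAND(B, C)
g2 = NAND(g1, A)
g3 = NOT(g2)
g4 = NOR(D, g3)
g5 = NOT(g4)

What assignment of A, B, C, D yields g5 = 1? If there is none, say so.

g5 = NOT(g4) must be 1, so g4 = 0.
g4 = NOR(D, g3) must be 0, so at least one of D, g3 is 1.
Check with A=0, B=1, C=1, D=1:
g1 = NAND(B, C) = NAND(1, 1) = 0
g2 = NAND(g1, A) = NAND(0, 0) = 1
g3 = NOT(g2) = NOT 1 = 0
g4 = NOR(D, g3) = NOR(1, 0) = 0
g5 = NOT(g4) = NOT 0 = 1
So g5 = 1 as required.

A=0, B=1, C=1, D=1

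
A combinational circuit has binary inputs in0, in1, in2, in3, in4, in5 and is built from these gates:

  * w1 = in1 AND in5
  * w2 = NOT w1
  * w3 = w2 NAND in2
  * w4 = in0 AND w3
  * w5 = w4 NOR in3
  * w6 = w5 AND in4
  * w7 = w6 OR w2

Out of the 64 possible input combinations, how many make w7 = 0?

14

w7 = w6 OR w2 must be 0, so both w6 = 0 and w2 = 0.
w6 = w5 AND in4 must be 0, so at least one of w5, in4 is 0.
Enumerating the 64 input combinations, 14 give w7 = 0 and 50 give w7 = 1.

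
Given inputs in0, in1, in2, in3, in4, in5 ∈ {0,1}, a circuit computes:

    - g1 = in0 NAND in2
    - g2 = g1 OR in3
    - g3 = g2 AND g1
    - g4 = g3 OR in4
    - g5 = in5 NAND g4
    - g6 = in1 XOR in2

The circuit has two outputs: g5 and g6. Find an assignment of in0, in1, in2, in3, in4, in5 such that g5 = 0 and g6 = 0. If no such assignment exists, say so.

Check with in0=1 in1=0 in2=0 in3=1 in4=0 in5=1:
g1 = in0 NAND in2 = 1 NAND 0 = 1
g2 = g1 OR in3 = 1 OR 1 = 1
g3 = g2 AND g1 = 1 AND 1 = 1
g4 = g3 OR in4 = 1 OR 0 = 1
g5 = in5 NAND g4 = 1 NAND 1 = 0
g6 = in1 XOR in2 = 0 XOR 0 = 0
So g5 = 0 and g6 = 0.

in0=1 in1=0 in2=0 in3=1 in4=0 in5=1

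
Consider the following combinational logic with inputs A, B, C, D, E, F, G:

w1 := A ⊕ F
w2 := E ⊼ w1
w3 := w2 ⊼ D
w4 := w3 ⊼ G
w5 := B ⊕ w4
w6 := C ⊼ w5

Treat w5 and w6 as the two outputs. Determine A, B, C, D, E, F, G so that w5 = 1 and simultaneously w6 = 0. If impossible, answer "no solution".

A=1 B=0 C=1 D=1 E=1 F=1 G=0

Check with A=1 B=0 C=1 D=1 E=1 F=1 G=0:
w1 = A ⊕ F = 1 ⊕ 1 = 0
w2 = E ⊼ w1 = 1 ⊼ 0 = 1
w3 = w2 ⊼ D = 1 ⊼ 1 = 0
w4 = w3 ⊼ G = 0 ⊼ 0 = 1
w5 = B ⊕ w4 = 0 ⊕ 1 = 1
w6 = C ⊼ w5 = 1 ⊼ 1 = 0
So w5 = 1 and w6 = 0.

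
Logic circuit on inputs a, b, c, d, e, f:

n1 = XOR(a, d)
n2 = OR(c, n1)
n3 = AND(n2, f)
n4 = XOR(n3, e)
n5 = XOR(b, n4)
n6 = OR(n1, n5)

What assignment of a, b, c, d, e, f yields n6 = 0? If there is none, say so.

a=0, b=1, c=0, d=0, e=1, f=1

n6 = OR(n1, n5) must be 0, so both n1 = 0 and n5 = 0.
Check with a=0, b=1, c=0, d=0, e=1, f=1:
n1 = XOR(a, d) = XOR(0, 0) = 0
n2 = OR(c, n1) = OR(0, 0) = 0
n3 = AND(n2, f) = AND(0, 1) = 0
n4 = XOR(n3, e) = XOR(0, 1) = 1
n5 = XOR(b, n4) = XOR(1, 1) = 0
n6 = OR(n1, n5) = OR(0, 0) = 0
So n6 = 0 as required.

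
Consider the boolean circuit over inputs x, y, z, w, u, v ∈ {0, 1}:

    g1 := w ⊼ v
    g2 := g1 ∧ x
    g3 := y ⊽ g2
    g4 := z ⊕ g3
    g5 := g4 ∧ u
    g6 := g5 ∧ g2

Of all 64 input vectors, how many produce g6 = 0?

g6 = g5 ∧ g2 must be 0, so at least one of g5, g2 is 0.
Enumerating the 64 input combinations, 58 give g6 = 0 and 6 give g6 = 1.

58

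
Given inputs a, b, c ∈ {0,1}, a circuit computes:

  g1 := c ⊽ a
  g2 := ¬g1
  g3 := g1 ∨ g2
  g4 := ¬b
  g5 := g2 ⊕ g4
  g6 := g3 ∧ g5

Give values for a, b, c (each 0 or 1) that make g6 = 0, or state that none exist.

g6 = g3 ∧ g5 must be 0, so at least one of g3, g5 is 0.
Check with a=0, b=1, c=0:
g1 = c ⊽ a = 0 ⊽ 0 = 1
g2 = ¬g1 = ¬1 = 0
g3 = g1 ∨ g2 = 1 ∨ 0 = 1
g4 = ¬b = ¬1 = 0
g5 = g2 ⊕ g4 = 0 ⊕ 0 = 0
g6 = g3 ∧ g5 = 1 ∧ 0 = 0
So g6 = 0 as required.

a=0, b=1, c=0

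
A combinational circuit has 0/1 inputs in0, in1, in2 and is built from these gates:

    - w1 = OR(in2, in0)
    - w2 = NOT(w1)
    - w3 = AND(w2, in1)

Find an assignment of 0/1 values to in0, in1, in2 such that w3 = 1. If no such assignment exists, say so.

in0=0, in1=1, in2=0

w3 = AND(w2, in1) must be 1, so both w2 = 1 and in1 = 1.
w2 = NOT(w1) must be 1, so w1 = 0.
w1 = OR(in2, in0) must be 0, so both in2 = 0 and in0 = 0.
Check with in0=0, in1=1, in2=0:
w1 = OR(in2, in0) = OR(0, 0) = 0
w2 = NOT(w1) = NOT 0 = 1
w3 = AND(w2, in1) = AND(1, 1) = 1
So w3 = 1 as required.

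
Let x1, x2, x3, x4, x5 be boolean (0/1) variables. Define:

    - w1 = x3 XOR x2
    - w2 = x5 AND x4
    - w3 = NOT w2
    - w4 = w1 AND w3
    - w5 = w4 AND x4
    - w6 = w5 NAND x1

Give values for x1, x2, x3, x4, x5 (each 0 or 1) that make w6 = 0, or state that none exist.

w6 = w5 NAND x1 must be 0, so both w5 = 1 and x1 = 1.
Check with x1=1, x2=1, x3=0, x4=1, x5=0:
w1 = x3 XOR x2 = 0 XOR 1 = 1
w2 = x5 AND x4 = 0 AND 1 = 0
w3 = NOT w2 = NOT 0 = 1
w4 = w1 AND w3 = 1 AND 1 = 1
w5 = w4 AND x4 = 1 AND 1 = 1
w6 = w5 NAND x1 = 1 NAND 1 = 0
So w6 = 0 as required.

x1=1, x2=1, x3=0, x4=1, x5=0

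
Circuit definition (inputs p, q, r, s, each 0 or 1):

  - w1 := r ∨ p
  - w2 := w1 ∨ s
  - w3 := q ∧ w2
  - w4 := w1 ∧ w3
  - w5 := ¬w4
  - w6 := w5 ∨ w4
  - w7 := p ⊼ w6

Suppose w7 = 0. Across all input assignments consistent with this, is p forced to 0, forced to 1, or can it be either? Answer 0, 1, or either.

w7 = p ⊼ w6 must be 0, so both p = 1 and w6 = 1.
w6 = w5 ∨ w4 must be 1, so at least one of w5, w4 is 1.
Every assignment with w7 = 0 has p = 1; there are 8 such assignment(s).

1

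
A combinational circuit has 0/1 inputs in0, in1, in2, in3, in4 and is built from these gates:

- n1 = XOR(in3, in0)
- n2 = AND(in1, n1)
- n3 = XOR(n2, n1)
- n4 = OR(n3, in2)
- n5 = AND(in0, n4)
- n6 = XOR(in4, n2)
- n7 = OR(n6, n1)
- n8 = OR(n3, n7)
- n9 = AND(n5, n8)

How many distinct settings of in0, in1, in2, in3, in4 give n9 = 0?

n9 = AND(n5, n8) must be 0, so at least one of n5, n8 is 0.
Enumerating the 32 input combinations, 24 give n9 = 0 and 8 give n9 = 1.

24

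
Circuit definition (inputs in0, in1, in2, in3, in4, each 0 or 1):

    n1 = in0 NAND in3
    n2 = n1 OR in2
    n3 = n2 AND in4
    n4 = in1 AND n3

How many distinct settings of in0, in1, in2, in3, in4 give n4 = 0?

25

n4 = in1 AND n3 must be 0, so at least one of in1, n3 is 0.
Enumerating the 32 input combinations, 25 give n4 = 0 and 7 give n4 = 1.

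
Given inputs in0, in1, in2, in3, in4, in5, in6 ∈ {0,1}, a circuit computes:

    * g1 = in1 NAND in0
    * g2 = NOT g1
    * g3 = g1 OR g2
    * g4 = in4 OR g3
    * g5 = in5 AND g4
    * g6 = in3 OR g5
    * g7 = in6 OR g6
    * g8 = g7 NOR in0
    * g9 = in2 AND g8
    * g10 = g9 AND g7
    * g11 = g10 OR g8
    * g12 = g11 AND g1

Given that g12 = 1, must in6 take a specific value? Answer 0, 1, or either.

0

g12 = g11 AND g1 must be 1, so both g11 = 1 and g1 = 1.
g11 = g10 OR g8 must be 1, so at least one of g10, g8 is 1.
g1 = in1 NAND in0 must be 1, so at least one of in1, in0 is 0.
Every assignment with g12 = 1 has in6 = 0; there are 8 such assignment(s).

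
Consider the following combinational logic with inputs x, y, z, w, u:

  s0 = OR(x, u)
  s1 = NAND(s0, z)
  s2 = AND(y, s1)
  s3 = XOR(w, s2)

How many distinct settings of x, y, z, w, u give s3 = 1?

s3 = XOR(w, s2) must be 1, so w and s2 differ.
Enumerating the 32 input combinations, 16 give s3 = 1 and 16 give s3 = 0.

16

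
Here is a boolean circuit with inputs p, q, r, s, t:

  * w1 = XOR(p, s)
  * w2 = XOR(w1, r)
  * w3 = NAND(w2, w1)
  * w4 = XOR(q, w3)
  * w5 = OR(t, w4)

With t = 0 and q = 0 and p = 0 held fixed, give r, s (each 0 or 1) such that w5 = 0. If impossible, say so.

w5 = OR(t, w4) must be 0, so both t = 0 and w4 = 0.
w4 = XOR(q, w3) must be 0, so q and w3 are equal.
Check with t = 0 and q = 0 and p = 0 and r=0, s=1:
w1 = XOR(p, s) = XOR(0, 1) = 1
w2 = XOR(w1, r) = XOR(1, 0) = 1
w3 = NAND(w2, w1) = NAND(1, 1) = 0
w4 = XOR(q, w3) = XOR(0, 0) = 0
w5 = OR(t, w4) = OR(0, 0) = 0
So w5 = 0.

r=0, s=1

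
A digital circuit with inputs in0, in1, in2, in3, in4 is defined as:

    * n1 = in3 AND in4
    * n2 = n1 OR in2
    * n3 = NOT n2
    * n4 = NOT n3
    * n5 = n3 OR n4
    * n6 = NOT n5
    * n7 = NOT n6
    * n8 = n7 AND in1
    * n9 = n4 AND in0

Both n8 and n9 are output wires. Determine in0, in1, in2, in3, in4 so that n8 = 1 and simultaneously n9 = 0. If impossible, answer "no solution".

Check with in0=0 in1=1 in2=0 in3=0 in4=1:
n1 = in3 AND in4 = 0 AND 1 = 0
n2 = n1 OR in2 = 0 OR 0 = 0
n3 = NOT n2 = NOT 0 = 1
n4 = NOT n3 = NOT 1 = 0
n5 = n3 OR n4 = 1 OR 0 = 1
n6 = NOT n5 = NOT 1 = 0
n7 = NOT n6 = NOT 0 = 1
n8 = n7 AND in1 = 1 AND 1 = 1
n9 = n4 AND in0 = 0 AND 0 = 0
So n8 = 1 and n9 = 0.

in0=0 in1=1 in2=0 in3=0 in4=1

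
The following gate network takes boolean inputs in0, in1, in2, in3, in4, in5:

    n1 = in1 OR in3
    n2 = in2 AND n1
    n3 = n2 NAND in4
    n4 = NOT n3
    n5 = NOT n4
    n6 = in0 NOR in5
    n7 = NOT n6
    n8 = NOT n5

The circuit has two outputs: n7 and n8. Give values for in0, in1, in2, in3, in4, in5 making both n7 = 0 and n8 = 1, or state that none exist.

in0=0, in1=1, in2=1, in3=0, in4=1, in5=0

Check with in0=0, in1=1, in2=1, in3=0, in4=1, in5=0:
n1 = in1 OR in3 = 1 OR 0 = 1
n2 = in2 AND n1 = 1 AND 1 = 1
n3 = n2 NAND in4 = 1 NAND 1 = 0
n4 = NOT n3 = NOT 0 = 1
n5 = NOT n4 = NOT 1 = 0
n6 = in0 NOR in5 = 0 NOR 0 = 1
n7 = NOT n6 = NOT 1 = 0
n8 = NOT n5 = NOT 0 = 1
So n7 = 0 and n8 = 1.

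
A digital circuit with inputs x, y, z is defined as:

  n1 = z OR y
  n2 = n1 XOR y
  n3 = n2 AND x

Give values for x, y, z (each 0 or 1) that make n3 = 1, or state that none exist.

x=1, y=0, z=1

n3 = n2 AND x must be 1, so both n2 = 1 and x = 1.
n2 = n1 XOR y must be 1, so n1 and y differ.
Check with x=1, y=0, z=1:
n1 = z OR y = 1 OR 0 = 1
n2 = n1 XOR y = 1 XOR 0 = 1
n3 = n2 AND x = 1 AND 1 = 1
So n3 = 1 as required.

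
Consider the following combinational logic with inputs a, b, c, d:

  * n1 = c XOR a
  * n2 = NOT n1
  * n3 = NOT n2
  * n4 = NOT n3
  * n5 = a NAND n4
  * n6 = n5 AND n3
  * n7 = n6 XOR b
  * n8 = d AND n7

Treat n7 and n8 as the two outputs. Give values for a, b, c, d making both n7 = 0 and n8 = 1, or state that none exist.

Across all 16 input combinations, none give both n7 = 0 and n8 = 1.

no solution exists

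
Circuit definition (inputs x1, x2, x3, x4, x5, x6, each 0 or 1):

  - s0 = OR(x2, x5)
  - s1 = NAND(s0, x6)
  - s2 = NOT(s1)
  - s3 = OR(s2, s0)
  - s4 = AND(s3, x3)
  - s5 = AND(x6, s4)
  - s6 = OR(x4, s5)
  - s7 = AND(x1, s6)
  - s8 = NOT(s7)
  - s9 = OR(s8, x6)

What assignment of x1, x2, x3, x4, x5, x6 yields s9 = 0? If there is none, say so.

x1=1 x2=0 x3=0 x4=1 x5=0 x6=0

s9 = OR(s8, x6) must be 0, so both s8 = 0 and x6 = 0.
Check with x1=1 x2=0 x3=0 x4=1 x5=0 x6=0:
s0 = OR(x2, x5) = OR(0, 0) = 0
s1 = NAND(s0, x6) = NAND(0, 0) = 1
s2 = NOT(s1) = NOT 1 = 0
s3 = OR(s2, s0) = OR(0, 0) = 0
s4 = AND(s3, x3) = AND(0, 0) = 0
s5 = AND(x6, s4) = AND(0, 0) = 0
s6 = OR(x4, s5) = OR(1, 0) = 1
s7 = AND(x1, s6) = AND(1, 1) = 1
s8 = NOT(s7) = NOT 1 = 0
s9 = OR(s8, x6) = OR(0, 0) = 0
So s9 = 0 as required.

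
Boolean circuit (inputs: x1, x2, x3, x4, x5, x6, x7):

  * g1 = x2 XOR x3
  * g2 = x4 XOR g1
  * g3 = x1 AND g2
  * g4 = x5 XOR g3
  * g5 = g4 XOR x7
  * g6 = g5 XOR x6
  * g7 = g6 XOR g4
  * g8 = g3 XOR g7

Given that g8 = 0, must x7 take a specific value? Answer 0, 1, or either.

either

Both values of x7 occur among assignments with g8 = 0:
  x7=0: x1=0, x2=0, x3=0, x4=0, x5=0, x6=0, x7=0
  x7=1: x1=0, x2=0, x3=0, x4=0, x5=0, x6=1, x7=1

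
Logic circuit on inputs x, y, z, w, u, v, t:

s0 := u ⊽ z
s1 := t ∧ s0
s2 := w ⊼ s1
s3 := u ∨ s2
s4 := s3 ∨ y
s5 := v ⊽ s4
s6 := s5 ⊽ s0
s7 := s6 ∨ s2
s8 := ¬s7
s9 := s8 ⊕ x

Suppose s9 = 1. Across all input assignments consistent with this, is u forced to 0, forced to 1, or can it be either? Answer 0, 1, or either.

either

Both values of u occur among assignments with s9 = 1:
  u=0: x=0, y=0, z=0, w=1, u=0, v=0, t=1
  u=1: x=1, y=0, z=0, w=0, u=1, v=0, t=0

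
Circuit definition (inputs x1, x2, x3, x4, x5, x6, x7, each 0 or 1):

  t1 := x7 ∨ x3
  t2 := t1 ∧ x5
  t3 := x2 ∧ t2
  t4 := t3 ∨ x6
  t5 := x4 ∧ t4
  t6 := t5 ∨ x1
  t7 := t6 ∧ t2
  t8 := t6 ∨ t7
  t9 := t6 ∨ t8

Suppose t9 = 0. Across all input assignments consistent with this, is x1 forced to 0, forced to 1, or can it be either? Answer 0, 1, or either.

t9 = t6 ∨ t8 must be 0, so both t6 = 0 and t8 = 0.
t6 = t5 ∨ x1 must be 0, so both t5 = 0 and x1 = 0.
Every assignment with t9 = 0 has x1 = 0; there are 45 such assignment(s).

0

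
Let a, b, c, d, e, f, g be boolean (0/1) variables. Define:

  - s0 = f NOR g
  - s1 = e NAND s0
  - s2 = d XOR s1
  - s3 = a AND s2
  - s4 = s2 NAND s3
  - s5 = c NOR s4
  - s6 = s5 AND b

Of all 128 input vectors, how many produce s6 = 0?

s6 = s5 AND b must be 0, so at least one of s5, b is 0.
Enumerating the 128 input combinations, 120 give s6 = 0 and 8 give s6 = 1.

120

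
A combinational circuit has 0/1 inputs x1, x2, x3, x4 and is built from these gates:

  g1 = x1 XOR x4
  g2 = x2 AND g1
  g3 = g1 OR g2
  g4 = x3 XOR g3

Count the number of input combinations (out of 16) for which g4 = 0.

g4 = x3 XOR g3 must be 0, so x3 and g3 are equal.
Enumerating the 16 input combinations, 8 give g4 = 0 and 8 give g4 = 1.

8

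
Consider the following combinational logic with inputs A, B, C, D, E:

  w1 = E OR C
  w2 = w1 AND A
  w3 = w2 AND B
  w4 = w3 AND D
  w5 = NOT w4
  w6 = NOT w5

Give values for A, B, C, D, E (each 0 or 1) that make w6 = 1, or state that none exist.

Check with A=1, B=1, C=0, D=1, E=1:
w1 = E OR C = 1 OR 0 = 1
w2 = w1 AND A = 1 AND 1 = 1
w3 = w2 AND B = 1 AND 1 = 1
w4 = w3 AND D = 1 AND 1 = 1
w5 = NOT w4 = NOT 1 = 0
w6 = NOT w5 = NOT 0 = 1
So w6 = 1 as required.

A=1, B=1, C=0, D=1, E=1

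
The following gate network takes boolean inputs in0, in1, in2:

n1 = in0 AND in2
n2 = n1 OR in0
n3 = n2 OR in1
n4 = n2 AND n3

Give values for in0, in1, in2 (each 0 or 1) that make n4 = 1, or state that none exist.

n4 = n2 AND n3 must be 1, so both n2 = 1 and n3 = 1.
Check with in0=1 in1=0 in2=1:
n1 = in0 AND in2 = 1 AND 1 = 1
n2 = n1 OR in0 = 1 OR 1 = 1
n3 = n2 OR in1 = 1 OR 0 = 1
n4 = n2 AND n3 = 1 AND 1 = 1
So n4 = 1 as required.

in0=1 in1=0 in2=1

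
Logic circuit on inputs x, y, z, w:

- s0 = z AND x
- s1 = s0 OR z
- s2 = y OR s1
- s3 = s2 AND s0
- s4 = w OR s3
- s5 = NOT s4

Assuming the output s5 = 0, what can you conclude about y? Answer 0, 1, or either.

either

Both values of y occur among assignments with s5 = 0:
  y=0: x=0, y=0, z=0, w=1
  y=1: x=0, y=1, z=0, w=1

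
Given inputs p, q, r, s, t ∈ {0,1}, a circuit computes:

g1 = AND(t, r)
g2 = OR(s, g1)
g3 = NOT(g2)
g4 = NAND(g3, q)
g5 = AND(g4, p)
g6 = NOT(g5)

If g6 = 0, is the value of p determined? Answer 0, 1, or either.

1

g6 = NOT(g5) must be 0, so g5 = 1.
g5 = AND(g4, p) must be 1, so both g4 = 1 and p = 1.
g4 = NAND(g3, q) must be 1, so at least one of g3, q is 0.
Every assignment with g6 = 0 has p = 1; there are 13 such assignment(s).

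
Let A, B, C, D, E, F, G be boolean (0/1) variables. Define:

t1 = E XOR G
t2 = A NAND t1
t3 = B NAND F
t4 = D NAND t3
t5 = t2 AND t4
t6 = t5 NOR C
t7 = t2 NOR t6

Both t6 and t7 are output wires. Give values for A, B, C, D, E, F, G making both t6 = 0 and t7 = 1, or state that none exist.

Check with A=1 B=0 C=1 D=0 E=0 F=0 G=1:
t1 = E XOR G = 0 XOR 1 = 1
t2 = A NAND t1 = 1 NAND 1 = 0
t3 = B NAND F = 0 NAND 0 = 1
t4 = D NAND t3 = 0 NAND 1 = 1
t5 = t2 AND t4 = 0 AND 1 = 0
t6 = t5 NOR C = 0 NOR 1 = 0
t7 = t2 NOR t6 = 0 NOR 0 = 1
So t6 = 0 and t7 = 1.

A=1 B=0 C=1 D=0 E=0 F=0 G=1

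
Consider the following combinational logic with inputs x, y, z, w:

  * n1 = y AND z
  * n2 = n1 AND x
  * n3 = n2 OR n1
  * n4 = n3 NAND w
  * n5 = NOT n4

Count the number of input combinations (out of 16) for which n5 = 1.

2

n5 = NOT n4 must be 1, so n4 = 0.
n4 = n3 NAND w must be 0, so both n3 = 1 and w = 1.
Enumerating the 16 input combinations, 2 give n5 = 1 and 14 give n5 = 0.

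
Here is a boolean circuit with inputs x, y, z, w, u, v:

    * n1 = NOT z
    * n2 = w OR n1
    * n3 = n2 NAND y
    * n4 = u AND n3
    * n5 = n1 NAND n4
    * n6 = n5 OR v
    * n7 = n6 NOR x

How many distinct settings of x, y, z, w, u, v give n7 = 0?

62

n7 = n6 NOR x must be 0, so at least one of n6, x is 1.
Enumerating the 64 input combinations, 62 give n7 = 0 and 2 give n7 = 1.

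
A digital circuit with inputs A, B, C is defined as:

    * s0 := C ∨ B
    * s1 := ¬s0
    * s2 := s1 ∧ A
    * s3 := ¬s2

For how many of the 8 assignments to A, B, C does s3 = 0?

1

s3 = ¬s2 must be 0, so s2 = 1.
Satisfying assignments:
  A=1, B=0, C=0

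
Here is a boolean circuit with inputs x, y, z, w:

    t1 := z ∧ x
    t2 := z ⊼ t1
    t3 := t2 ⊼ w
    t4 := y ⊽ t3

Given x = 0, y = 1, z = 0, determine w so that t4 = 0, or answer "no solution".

Check with x = 0, y = 1, z = 0 and w=0:
t1 = z ∧ x = 0 ∧ 0 = 0
t2 = z ⊼ t1 = 0 ⊼ 0 = 1
t3 = t2 ⊼ w = 1 ⊼ 0 = 1
t4 = y ⊽ t3 = 1 ⊽ 1 = 0
So t4 = 0.

w=0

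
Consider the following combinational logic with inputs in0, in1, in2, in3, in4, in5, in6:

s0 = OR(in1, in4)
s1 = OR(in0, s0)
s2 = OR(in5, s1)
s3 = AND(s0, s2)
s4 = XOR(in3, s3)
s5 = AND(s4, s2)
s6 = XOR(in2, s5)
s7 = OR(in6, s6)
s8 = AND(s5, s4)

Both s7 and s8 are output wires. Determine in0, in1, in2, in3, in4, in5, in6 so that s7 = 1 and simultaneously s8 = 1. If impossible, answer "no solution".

in0=0, in1=1, in2=0, in3=0, in4=0, in5=0, in6=1

Check with in0=0, in1=1, in2=0, in3=0, in4=0, in5=0, in6=1:
s0 = OR(in1, in4) = OR(1, 0) = 1
s1 = OR(in0, s0) = OR(0, 1) = 1
s2 = OR(in5, s1) = OR(0, 1) = 1
s3 = AND(s0, s2) = AND(1, 1) = 1
s4 = XOR(in3, s3) = XOR(0, 1) = 1
s5 = AND(s4, s2) = AND(1, 1) = 1
s6 = XOR(in2, s5) = XOR(0, 1) = 1
s7 = OR(in6, s6) = OR(1, 1) = 1
s8 = AND(s5, s4) = AND(1, 1) = 1
So s7 = 1 and s8 = 1.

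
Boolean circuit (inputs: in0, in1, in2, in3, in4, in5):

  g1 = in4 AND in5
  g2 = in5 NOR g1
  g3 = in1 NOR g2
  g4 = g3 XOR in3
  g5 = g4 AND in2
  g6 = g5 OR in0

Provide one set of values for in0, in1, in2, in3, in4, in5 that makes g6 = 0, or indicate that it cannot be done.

Check with in0=0 in1=1 in2=0 in3=1 in4=1 in5=1:
g1 = in4 AND in5 = 1 AND 1 = 1
g2 = in5 NOR g1 = 1 NOR 1 = 0
g3 = in1 NOR g2 = 1 NOR 0 = 0
g4 = g3 XOR in3 = 0 XOR 1 = 1
g5 = g4 AND in2 = 1 AND 0 = 0
g6 = g5 OR in0 = 0 OR 0 = 0
So g6 = 0 as required.

in0=0 in1=1 in2=0 in3=1 in4=1 in5=1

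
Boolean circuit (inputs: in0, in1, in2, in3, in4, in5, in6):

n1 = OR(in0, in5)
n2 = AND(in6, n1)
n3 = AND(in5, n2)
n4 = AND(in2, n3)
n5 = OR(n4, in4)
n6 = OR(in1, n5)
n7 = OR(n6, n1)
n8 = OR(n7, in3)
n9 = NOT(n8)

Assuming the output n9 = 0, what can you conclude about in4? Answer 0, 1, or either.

either

Both values of in4 occur among assignments with n9 = 0:
  in4=0: in0=0, in1=0, in2=0, in3=0, in4=0, in5=1, in6=0
  in4=1: in0=0, in1=0, in2=0, in3=0, in4=1, in5=0, in6=0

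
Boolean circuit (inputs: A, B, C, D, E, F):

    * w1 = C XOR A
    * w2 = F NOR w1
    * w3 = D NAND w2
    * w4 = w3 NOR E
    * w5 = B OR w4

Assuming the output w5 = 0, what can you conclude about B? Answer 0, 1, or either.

w5 = B OR w4 must be 0, so both B = 0 and w4 = 0.
w4 = w3 NOR E must be 0, so at least one of w3, E is 1.
Every assignment with w5 = 0 has B = 0; there are 30 such assignment(s).

0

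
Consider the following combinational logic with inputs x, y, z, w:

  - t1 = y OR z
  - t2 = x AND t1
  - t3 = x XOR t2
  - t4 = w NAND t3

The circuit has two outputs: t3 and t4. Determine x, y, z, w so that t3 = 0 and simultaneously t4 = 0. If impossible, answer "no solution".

Across all 16 input combinations, none give both t3 = 0 and t4 = 0.

no solution exists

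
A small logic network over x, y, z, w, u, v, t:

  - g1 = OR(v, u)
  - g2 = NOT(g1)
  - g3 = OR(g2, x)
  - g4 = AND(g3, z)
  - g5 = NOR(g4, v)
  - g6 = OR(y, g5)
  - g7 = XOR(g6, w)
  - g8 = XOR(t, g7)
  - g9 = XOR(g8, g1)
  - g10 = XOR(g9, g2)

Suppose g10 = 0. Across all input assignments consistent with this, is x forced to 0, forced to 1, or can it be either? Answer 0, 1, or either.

either

Both values of x occur among assignments with g10 = 0:
  x=0: x=0, y=0, z=0, w=0, u=0, v=0, t=0
  x=1: x=1, y=0, z=0, w=0, u=0, v=0, t=0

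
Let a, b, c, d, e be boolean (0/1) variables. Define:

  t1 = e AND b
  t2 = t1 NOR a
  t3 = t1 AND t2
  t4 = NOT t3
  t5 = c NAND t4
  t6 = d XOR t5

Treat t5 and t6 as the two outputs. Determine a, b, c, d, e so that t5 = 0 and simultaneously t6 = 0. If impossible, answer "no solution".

a=0, b=0, c=1, d=0, e=0

Check with a=0, b=0, c=1, d=0, e=0:
t1 = e AND b = 0 AND 0 = 0
t2 = t1 NOR a = 0 NOR 0 = 1
t3 = t1 AND t2 = 0 AND 1 = 0
t4 = NOT t3 = NOT 0 = 1
t5 = c NAND t4 = 1 NAND 1 = 0
t6 = d XOR t5 = 0 XOR 0 = 0
So t5 = 0 and t6 = 0.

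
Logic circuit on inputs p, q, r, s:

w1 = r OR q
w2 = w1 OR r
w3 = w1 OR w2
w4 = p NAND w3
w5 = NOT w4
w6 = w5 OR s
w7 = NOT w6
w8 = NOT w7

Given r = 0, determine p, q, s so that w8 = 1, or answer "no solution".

Check with r = 0 and p=1, q=0, s=1:
w1 = r OR q = 0 OR 0 = 0
w2 = w1 OR r = 0 OR 0 = 0
w3 = w1 OR w2 = 0 OR 0 = 0
w4 = p NAND w3 = 1 NAND 0 = 1
w5 = NOT w4 = NOT 1 = 0
w6 = w5 OR s = 0 OR 1 = 1
w7 = NOT w6 = NOT 1 = 0
w8 = NOT w7 = NOT 0 = 1
So w8 = 1.

p=1, q=0, s=1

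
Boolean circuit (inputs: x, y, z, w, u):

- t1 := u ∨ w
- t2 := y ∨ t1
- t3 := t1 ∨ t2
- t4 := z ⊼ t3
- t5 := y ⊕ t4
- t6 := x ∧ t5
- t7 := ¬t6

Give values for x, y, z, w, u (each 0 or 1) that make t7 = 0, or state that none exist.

t7 = ¬t6 must be 0, so t6 = 1.
t6 = x ∧ t5 must be 1, so both x = 1 and t5 = 1.
Check with x=1, y=1, z=1, w=0, u=1:
t1 = u ∨ w = 1 ∨ 0 = 1
t2 = y ∨ t1 = 1 ∨ 1 = 1
t3 = t1 ∨ t2 = 1 ∨ 1 = 1
t4 = z ⊼ t3 = 1 ⊼ 1 = 0
t5 = y ⊕ t4 = 1 ⊕ 0 = 1
t6 = x ∧ t5 = 1 ∧ 1 = 1
t7 = ¬t6 = ¬1 = 0
So t7 = 0 as required.

x=1, y=1, z=1, w=0, u=1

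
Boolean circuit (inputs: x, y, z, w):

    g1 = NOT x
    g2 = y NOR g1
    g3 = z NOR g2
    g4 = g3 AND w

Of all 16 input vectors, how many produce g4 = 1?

3

g4 = g3 AND w must be 1, so both g3 = 1 and w = 1.
g3 = z NOR g2 must be 1, so both z = 0 and g2 = 0.
g2 = y NOR g1 must be 0, so at least one of y, g1 is 1.
Satisfying assignments:
  x=0, y=0, z=0, w=1
  x=0, y=1, z=0, w=1
  x=1, y=1, z=0, w=1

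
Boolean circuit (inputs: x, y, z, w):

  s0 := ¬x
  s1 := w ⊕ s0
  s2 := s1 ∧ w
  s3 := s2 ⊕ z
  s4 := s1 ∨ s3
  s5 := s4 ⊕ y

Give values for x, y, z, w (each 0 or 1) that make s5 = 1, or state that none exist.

x=1, y=0, z=0, w=1

s5 = s4 ⊕ y must be 1, so s4 and y differ.
Check with x=1, y=0, z=0, w=1:
s0 = ¬x = ¬1 = 0
s1 = w ⊕ s0 = 1 ⊕ 0 = 1
s2 = s1 ∧ w = 1 ∧ 1 = 1
s3 = s2 ⊕ z = 1 ⊕ 0 = 1
s4 = s1 ∨ s3 = 1 ∨ 1 = 1
s5 = s4 ⊕ y = 1 ⊕ 0 = 1
So s5 = 1 as required.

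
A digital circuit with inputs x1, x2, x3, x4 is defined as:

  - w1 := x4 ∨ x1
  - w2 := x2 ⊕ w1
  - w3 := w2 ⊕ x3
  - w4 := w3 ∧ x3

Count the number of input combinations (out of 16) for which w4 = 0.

12

w4 = w3 ∧ x3 must be 0, so at least one of w3, x3 is 0.
Enumerating the 16 input combinations, 12 give w4 = 0 and 4 give w4 = 1.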